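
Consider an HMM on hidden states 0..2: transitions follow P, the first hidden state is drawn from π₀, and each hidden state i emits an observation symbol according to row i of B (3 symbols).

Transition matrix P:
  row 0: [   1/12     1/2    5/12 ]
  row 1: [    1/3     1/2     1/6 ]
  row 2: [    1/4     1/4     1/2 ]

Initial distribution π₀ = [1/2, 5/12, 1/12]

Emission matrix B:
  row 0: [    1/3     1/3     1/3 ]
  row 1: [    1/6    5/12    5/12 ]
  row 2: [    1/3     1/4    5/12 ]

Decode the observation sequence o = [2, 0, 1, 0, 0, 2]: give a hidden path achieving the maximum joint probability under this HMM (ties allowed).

path = [0, 2, 2, 2, 2, 2]

t=0: δ = [1.667e-01, 1.736e-01, 3.472e-02]  (obs o_0=2)
t=1: δ = [1.929e-02, 1.447e-02, 2.315e-02]  ψ = [1, 1, 0]  (obs o_1=0)
t=2: δ = [1.929e-03, 4.019e-03, 2.894e-03]  ψ = [2, 0, 2]  (obs o_2=1)
t=3: δ = [4.465e-04, 3.349e-04, 4.823e-04]  ψ = [1, 1, 2]  (obs o_3=0)
t=4: δ = [4.019e-05, 3.721e-05, 8.038e-05]  ψ = [2, 0, 2]  (obs o_4=0)
t=5: δ = [6.698e-06, 8.372e-06, 1.674e-05]  ψ = [2, 0, 2]  (obs o_5=2)
backtrack: best end state = 2; path = [0, 2, 2, 2, 2, 2]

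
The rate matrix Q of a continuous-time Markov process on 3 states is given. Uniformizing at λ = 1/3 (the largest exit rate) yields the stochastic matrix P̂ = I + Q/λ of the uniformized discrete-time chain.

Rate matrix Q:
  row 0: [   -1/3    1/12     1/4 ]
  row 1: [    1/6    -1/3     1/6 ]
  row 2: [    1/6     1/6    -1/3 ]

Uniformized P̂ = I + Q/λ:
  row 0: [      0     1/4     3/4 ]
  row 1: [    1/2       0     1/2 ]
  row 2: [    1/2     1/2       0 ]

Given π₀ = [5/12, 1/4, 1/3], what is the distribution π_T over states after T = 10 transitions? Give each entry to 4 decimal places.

π = [0.3334, 0.2782, 0.3884]

t=0: π = [0.4167, 0.2500, 0.3333]
t=1: π = [0.2917, 0.2708, 0.4375]
t=2: π = [0.3542, 0.2917, 0.3542]
t=3: π = [0.3229, 0.2656, 0.4115]
t=4: π = [0.3385, 0.2865, 0.3750]
t=5: π = [0.3307, 0.2721, 0.3971]
t=6: π = [0.3346, 0.2813, 0.3841]
t=7: π = [0.3327, 0.2757, 0.3916]
t=8: π = [0.3337, 0.2790, 0.3874]
t=9: π = [0.3332, 0.2771, 0.3897]
t=10: π = [0.3334, 0.2782, 0.3884]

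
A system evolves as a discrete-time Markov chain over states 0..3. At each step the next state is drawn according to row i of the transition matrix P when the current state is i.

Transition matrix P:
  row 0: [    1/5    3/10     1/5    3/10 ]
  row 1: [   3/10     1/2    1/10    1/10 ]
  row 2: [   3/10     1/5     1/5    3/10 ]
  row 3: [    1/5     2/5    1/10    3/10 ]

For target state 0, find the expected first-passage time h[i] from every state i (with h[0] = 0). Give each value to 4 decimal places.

h = [0.0000, 3.5122, 3.6098, 3.9512]

First-step conditioning: h[0] = 0; for i ≠ 0, h[i] = 1 + Σ_k P[i][k]·h[k].
  h[1] = 1 + 1/2·h[1] + 1/10·h[2] + 1/10·h[3]
  h[2] = 1 + 1/5·h[1] + 1/5·h[2] + 3/10·h[3]
  h[3] = 1 + 2/5·h[1] + 1/10·h[2] + 3/10·h[3]
Solving the 3×3 linear system over states ≠ 0 gives exactly h = [0, 144/41, 148/41, 162/41] (h[0] = 0 is the target).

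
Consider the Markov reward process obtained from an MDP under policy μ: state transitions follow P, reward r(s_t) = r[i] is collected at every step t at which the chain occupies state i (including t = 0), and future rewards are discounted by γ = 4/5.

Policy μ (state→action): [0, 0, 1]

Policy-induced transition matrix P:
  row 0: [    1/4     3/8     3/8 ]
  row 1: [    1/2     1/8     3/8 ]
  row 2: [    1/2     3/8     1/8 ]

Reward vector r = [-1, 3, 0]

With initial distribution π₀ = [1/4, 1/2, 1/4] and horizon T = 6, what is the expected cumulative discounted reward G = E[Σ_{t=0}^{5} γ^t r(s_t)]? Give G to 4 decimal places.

G = 2.4696

t=0: π = [0.2500, 0.5000, 0.2500], E[r] = 1.2500, γ^t·E[r] = 1.250000, running G = 1.250000
t=1: π = [0.4375, 0.2500, 0.3125], E[r] = 0.3125, γ^t·E[r] = 0.250000, running G = 1.500000
t=2: π = [0.3906, 0.3125, 0.2969], E[r] = 0.5469, γ^t·E[r] = 0.350000, running G = 1.850000
t=3: π = [0.4023, 0.2969, 0.3008], E[r] = 0.4883, γ^t·E[r] = 0.250000, running G = 2.100000
t=4: π = [0.3994, 0.3008, 0.2998], E[r] = 0.5029, γ^t·E[r] = 0.206000, running G = 2.306000
t=5: π = [0.4001, 0.2998, 0.3000], E[r] = 0.4993, γ^t·E[r] = 0.163600, running G = 2.469600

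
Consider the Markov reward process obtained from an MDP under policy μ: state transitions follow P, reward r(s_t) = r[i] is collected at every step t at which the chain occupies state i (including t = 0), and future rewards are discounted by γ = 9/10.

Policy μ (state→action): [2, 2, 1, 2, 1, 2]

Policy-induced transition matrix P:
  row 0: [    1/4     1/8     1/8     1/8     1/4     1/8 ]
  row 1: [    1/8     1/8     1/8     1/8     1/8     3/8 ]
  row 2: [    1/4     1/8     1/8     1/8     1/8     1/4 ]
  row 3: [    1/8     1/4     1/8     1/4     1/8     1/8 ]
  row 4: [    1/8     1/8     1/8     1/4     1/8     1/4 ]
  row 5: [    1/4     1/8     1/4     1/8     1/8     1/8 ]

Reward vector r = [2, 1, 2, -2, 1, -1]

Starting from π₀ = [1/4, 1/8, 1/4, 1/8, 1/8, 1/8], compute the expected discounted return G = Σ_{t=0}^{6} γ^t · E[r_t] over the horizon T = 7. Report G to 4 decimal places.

G = 2.8011

t=0: π = [0.2500, 0.1250, 0.2500, 0.1250, 0.1250, 0.1250], E[r] = 0.8750, γ^t·E[r] = 0.875000, running G = 0.875000
t=1: π = [0.2031, 0.1406, 0.1406, 0.1563, 0.1563, 0.2031], E[r] = 0.4688, γ^t·E[r] = 0.421875, running G = 1.296875
t=2: π = [0.1934, 0.1445, 0.1504, 0.1641, 0.1504, 0.1973], E[r] = 0.4570, γ^t·E[r] = 0.370195, running G = 1.667070
t=3: π = [0.1926, 0.1455, 0.1497, 0.1643, 0.1492, 0.1987], E[r] = 0.4519, γ^t·E[r] = 0.329438, running G = 1.996509
t=4: π = [0.1926, 0.1455, 0.1498, 0.1642, 0.1491, 0.1987], E[r] = 0.4525, γ^t·E[r] = 0.296855, running G = 2.293363
t=5: π = [0.1926, 0.1455, 0.1498, 0.1642, 0.1491, 0.1987], E[r] = 0.4525, γ^t·E[r] = 0.267208, running G = 2.560571
t=6: π = [0.1927, 0.1455, 0.1498, 0.1642, 0.1491, 0.1987], E[r] = 0.4525, γ^t·E[r] = 0.240500, running G = 2.801071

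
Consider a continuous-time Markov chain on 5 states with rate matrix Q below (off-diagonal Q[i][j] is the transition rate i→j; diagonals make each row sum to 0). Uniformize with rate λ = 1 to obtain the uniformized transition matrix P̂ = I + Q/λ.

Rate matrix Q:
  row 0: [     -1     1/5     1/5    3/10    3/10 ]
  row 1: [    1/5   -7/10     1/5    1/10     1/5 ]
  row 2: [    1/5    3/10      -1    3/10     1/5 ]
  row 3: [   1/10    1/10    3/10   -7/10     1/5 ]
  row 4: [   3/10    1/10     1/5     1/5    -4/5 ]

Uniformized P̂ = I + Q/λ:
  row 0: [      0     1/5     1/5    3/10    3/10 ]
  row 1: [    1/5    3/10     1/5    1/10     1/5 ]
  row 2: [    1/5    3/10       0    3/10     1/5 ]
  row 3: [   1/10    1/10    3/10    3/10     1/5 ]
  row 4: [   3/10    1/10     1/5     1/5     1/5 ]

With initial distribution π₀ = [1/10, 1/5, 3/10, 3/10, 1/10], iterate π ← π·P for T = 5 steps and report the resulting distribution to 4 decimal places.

t=0: π = [0.1000, 0.2000, 0.3000, 0.3000, 0.1000]
t=1: π = [0.1600, 0.2100, 0.1700, 0.2500, 0.2100]
t=2: π = [0.1640, 0.1920, 0.1910, 0.2370, 0.2160]
t=3: π = [0.1651, 0.1930, 0.1855, 0.2400, 0.2164]
t=4: π = [0.1646, 0.1922, 0.1869, 0.2398, 0.2165]
t=5: π = [0.1648, 0.1923, 0.1866, 0.2399, 0.2165]

π = [0.1648, 0.1923, 0.1866, 0.2399, 0.2165]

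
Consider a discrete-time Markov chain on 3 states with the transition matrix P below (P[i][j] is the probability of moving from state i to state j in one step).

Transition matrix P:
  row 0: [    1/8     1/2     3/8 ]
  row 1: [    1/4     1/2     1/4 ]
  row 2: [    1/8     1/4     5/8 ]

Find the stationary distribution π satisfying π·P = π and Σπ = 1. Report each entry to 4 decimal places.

Balance equations π_j = Σ_i π_i·P[i][j]:
  π_0 = 1/8·π_0 + 1/4·π_1 + 1/8·π_2
  π_1 = 1/2·π_0 + 1/2·π_1 + 1/4·π_2
  normalize: π_0 + π_1 + π_2 = 1
Solving the linear system gives exactly π = [4/23, 9/23, 10/23].

π = [0.1739, 0.3913, 0.4348]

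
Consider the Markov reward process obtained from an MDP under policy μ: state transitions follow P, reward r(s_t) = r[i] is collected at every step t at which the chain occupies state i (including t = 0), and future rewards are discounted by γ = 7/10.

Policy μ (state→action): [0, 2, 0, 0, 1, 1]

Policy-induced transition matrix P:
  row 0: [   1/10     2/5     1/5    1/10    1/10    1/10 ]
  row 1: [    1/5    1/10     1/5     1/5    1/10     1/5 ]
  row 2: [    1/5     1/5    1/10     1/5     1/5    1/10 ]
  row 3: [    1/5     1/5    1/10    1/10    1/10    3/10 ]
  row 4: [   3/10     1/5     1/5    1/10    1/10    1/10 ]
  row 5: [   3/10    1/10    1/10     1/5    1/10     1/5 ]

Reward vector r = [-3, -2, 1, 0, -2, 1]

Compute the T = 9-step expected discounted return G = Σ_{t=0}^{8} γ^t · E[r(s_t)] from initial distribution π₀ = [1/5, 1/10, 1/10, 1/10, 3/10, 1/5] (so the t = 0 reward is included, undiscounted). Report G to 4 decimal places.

t=0: π = [0.2000, 0.1000, 0.1000, 0.1000, 0.3000, 0.2000], E[r] = -1.1000, γ^t·E[r] = -1.100000, running G = -1.100000
t=1: π = [0.2300, 0.2100, 0.1600, 0.1400, 0.1100, 0.1500], E[r] = -1.0200, γ^t·E[r] = -0.714000, running G = -1.814000
t=2: π = [0.2030, 0.2100, 0.1550, 0.1520, 0.1160, 0.1640], E[r] = -0.9420, γ^t·E[r] = -0.461580, running G = -2.275580
t=3: π = [0.2077, 0.2032, 0.1529, 0.1529, 0.1155, 0.1678], E[r] = -0.9398, γ^t·E[r] = -0.322351, running G = -2.597931
t=4: π = [0.2076, 0.2044, 0.1526, 0.1524, 0.1153, 0.1677], E[r] = -0.9418, γ^t·E[r] = -0.226131, running G = -2.824062
t=5: π = [0.2075, 0.2043, 0.1527, 0.1525, 0.1153, 0.1677], E[r] = -0.9413, γ^t·E[r] = -0.158210, running G = -2.982272
t=6: π = [0.2075, 0.2043, 0.1527, 0.1525, 0.1153, 0.1677], E[r] = -0.9414, γ^t·E[r] = -0.110753, running G = -3.093025
t=7: π = [0.2075, 0.2043, 0.1527, 0.1525, 0.1153, 0.1677], E[r] = -0.9414, γ^t·E[r] = -0.077527, running G = -3.170551
t=8: π = [0.2075, 0.2043, 0.1527, 0.1525, 0.1153, 0.1677], E[r] = -0.9414, γ^t·E[r] = -0.054269, running G = -3.224820

G = -3.2248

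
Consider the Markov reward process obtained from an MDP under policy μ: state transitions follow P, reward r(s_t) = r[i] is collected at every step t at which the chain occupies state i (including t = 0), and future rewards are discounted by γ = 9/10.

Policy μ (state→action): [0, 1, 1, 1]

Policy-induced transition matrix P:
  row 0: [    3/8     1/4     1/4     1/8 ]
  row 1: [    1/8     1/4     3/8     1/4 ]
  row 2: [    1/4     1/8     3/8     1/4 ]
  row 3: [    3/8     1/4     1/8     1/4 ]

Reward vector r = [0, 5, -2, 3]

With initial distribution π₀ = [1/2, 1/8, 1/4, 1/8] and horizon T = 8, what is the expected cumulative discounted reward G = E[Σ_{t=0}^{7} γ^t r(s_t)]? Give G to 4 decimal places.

G = 5.8076

t=0: π = [0.5000, 0.1250, 0.2500, 0.1250], E[r] = 0.5000, γ^t·E[r] = 0.500000, running G = 0.500000
t=1: π = [0.3125, 0.2188, 0.2813, 0.1875], E[r] = 1.0938, γ^t·E[r] = 0.984375, running G = 1.484375
t=2: π = [0.2852, 0.2148, 0.2891, 0.2109], E[r] = 1.1289, γ^t·E[r] = 0.914414, running G = 2.398789
t=3: π = [0.2852, 0.2139, 0.2866, 0.2144], E[r] = 1.1392, γ^t·E[r] = 0.830448, running G = 3.229237
t=4: π = [0.2857, 0.2142, 0.2858, 0.2144], E[r] = 1.1424, γ^t·E[r] = 0.749525, running G = 3.978762
t=5: π = [0.2857, 0.2143, 0.2857, 0.2143], E[r] = 1.1429, γ^t·E[r] = 0.674848, running G = 4.653610
t=6: π = [0.2857, 0.2143, 0.2857, 0.2143], E[r] = 1.1429, γ^t·E[r] = 0.607365, running G = 5.260975
t=7: π = [0.2857, 0.2143, 0.2857, 0.2143], E[r] = 1.1429, γ^t·E[r] = 0.546625, running G = 5.807600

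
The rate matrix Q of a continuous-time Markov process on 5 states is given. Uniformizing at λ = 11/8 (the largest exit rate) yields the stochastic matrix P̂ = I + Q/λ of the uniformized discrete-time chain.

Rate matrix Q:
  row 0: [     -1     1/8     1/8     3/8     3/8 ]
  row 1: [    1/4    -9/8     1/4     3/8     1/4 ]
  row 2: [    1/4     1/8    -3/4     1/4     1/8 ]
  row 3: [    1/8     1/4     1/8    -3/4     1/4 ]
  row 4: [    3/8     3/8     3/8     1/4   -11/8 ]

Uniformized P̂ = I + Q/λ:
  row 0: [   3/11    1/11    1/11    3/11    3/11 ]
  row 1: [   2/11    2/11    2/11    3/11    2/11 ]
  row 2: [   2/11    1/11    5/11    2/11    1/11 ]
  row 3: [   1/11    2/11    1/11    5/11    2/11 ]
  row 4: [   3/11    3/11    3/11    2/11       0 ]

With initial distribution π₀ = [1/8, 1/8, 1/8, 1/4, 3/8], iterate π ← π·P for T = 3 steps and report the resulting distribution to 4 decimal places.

π = [0.1867, 0.1606, 0.2095, 0.2924, 0.1507]

t=0: π = [0.1250, 0.1250, 0.1250, 0.2500, 0.3750]
t=1: π = [0.2045, 0.1932, 0.2159, 0.2727, 0.1136]
t=2: π = [0.1860, 0.1539, 0.2076, 0.2924, 0.1601]
t=3: π = [0.1867, 0.1606, 0.2095, 0.2924, 0.1507]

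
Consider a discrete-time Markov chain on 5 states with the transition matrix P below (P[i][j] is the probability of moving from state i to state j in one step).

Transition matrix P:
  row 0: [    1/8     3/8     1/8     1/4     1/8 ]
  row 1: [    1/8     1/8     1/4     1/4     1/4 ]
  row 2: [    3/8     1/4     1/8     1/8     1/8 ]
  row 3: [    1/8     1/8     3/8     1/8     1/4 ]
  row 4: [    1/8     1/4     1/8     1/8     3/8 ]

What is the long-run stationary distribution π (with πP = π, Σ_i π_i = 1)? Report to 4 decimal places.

π = [0.1741, 0.2222, 0.1964, 0.1745, 0.2328]

Balance equations π_j = Σ_i π_i·P[i][j]:
  π_0 = 1/8·π_0 + 1/8·π_1 + 3/8·π_2 + 1/8·π_3 + 1/8·π_4
  π_1 = 3/8·π_0 + 1/8·π_1 + 1/4·π_2 + 1/8·π_3 + 1/4·π_4
  π_2 = 1/8·π_0 + 1/4·π_1 + 1/8·π_2 + 3/8·π_3 + 1/8·π_4
  π_3 = 1/4·π_0 + 1/4·π_1 + 1/8·π_2 + 1/8·π_3 + 1/8·π_4
  normalize: π_0 + π_1 + π_2 + π_3 + π_4 = 1
Solving the linear system gives exactly π = [402/2309, 513/2309, 907/4618, 403/2309, 1075/4618].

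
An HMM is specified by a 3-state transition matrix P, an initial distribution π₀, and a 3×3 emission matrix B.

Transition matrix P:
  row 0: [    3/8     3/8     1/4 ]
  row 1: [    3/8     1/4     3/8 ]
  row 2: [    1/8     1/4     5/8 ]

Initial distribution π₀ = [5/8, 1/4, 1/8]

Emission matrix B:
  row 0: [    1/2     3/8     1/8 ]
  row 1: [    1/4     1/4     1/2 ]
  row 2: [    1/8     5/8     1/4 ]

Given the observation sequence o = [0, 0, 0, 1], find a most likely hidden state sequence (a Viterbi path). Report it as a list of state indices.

t=0: δ = [3.125e-01, 6.250e-02, 1.562e-02]  (obs o_0=0)
t=1: δ = [5.859e-02, 2.930e-02, 9.766e-03]  ψ = [0, 0, 0]  (obs o_1=0)
t=2: δ = [1.099e-02, 5.493e-03, 1.831e-03]  ψ = [0, 0, 0]  (obs o_2=0)
t=3: δ = [1.545e-03, 1.030e-03, 1.717e-03]  ψ = [0, 0, 0]  (obs o_3=1)
backtrack: best end state = 2; path = [0, 0, 0, 2]

path = [0, 0, 0, 2]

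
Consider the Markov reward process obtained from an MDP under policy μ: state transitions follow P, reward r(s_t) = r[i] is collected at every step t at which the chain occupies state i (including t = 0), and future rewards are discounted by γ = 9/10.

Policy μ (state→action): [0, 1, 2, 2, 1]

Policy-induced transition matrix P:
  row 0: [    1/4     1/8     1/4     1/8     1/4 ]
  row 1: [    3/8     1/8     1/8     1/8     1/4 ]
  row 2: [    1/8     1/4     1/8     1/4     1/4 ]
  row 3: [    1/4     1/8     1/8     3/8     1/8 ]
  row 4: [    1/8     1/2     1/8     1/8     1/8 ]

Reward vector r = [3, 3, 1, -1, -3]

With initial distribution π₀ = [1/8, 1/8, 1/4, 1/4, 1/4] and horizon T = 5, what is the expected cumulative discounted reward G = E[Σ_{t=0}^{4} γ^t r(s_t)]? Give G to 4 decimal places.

t=0: π = [0.1250, 0.1250, 0.2500, 0.2500, 0.2500], E[r] = 0.0000, γ^t·E[r] = 0.000000, running G = 0.000000
t=1: π = [0.2031, 0.2500, 0.1406, 0.2188, 0.1875], E[r] = 0.7188, γ^t·E[r] = 0.646875, running G = 0.646875
t=2: π = [0.2402, 0.2129, 0.1504, 0.1973, 0.1992], E[r] = 0.7148, γ^t·E[r] = 0.579023, running G = 1.225898
t=3: π = [0.2329, 0.2185, 0.1550, 0.1931, 0.2004], E[r] = 0.7148, γ^t·E[r] = 0.521121, running G = 1.747020
t=4: π = [0.2329, 0.2195, 0.1541, 0.1927, 0.2008], E[r] = 0.7163, γ^t·E[r] = 0.469970, running G = 2.216990

G = 2.2170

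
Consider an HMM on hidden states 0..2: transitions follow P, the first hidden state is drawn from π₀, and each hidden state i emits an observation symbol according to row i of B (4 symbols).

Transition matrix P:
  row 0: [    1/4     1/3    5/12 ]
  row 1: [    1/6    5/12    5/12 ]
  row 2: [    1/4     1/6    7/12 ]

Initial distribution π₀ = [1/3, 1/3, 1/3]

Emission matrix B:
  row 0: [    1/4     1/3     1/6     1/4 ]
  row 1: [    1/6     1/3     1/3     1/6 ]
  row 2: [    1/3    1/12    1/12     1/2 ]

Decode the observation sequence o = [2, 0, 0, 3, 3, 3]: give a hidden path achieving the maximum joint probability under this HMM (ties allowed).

t=0: δ = [5.556e-02, 1.111e-01, 2.778e-02]  (obs o_0=2)
t=1: δ = [4.630e-03, 7.716e-03, 1.543e-02]  ψ = [1, 1, 1]  (obs o_1=0)
t=2: δ = [9.645e-04, 5.358e-04, 3.001e-03]  ψ = [2, 1, 2]  (obs o_2=0)
t=3: δ = [1.875e-04, 8.335e-05, 8.752e-04]  ψ = [2, 2, 2]  (obs o_3=3)
t=4: δ = [5.470e-05, 2.431e-05, 2.553e-04]  ψ = [2, 2, 2]  (obs o_4=3)
t=5: δ = [1.595e-05, 7.091e-06, 7.445e-05]  ψ = [2, 2, 2]  (obs o_5=3)
backtrack: best end state = 2; path = [1, 2, 2, 2, 2, 2]

path = [1, 2, 2, 2, 2, 2]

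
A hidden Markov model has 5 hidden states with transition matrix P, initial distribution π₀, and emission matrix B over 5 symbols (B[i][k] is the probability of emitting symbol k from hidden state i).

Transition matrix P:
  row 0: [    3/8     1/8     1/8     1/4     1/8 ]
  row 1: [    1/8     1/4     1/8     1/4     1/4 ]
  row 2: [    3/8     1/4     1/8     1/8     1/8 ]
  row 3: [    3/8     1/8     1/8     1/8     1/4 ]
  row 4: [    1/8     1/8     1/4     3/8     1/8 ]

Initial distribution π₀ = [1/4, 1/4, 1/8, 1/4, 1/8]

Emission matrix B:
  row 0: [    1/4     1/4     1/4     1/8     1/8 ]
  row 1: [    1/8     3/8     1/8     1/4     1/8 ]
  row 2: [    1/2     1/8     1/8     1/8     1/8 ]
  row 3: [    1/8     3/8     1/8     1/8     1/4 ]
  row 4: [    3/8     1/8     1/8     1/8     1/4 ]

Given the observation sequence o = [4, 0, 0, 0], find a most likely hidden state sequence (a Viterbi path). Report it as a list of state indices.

t=0: δ = [3.125e-02, 3.125e-02, 1.562e-02, 6.250e-02, 3.125e-02]  (obs o_0=4)
t=1: δ = [5.859e-03, 9.766e-04, 3.906e-03, 1.465e-03, 5.859e-03]  ψ = [3, 1, 3, 4, 3]  (obs o_1=0)
t=2: δ = [5.493e-04, 1.221e-04, 7.324e-04, 2.747e-04, 2.747e-04]  ψ = [0, 2, 4, 4, 0]  (obs o_2=0)
t=3: δ = [6.866e-05, 2.289e-05, 4.578e-05, 1.717e-05, 3.433e-05]  ψ = [2, 2, 2, 0, 2]  (obs o_3=0)
backtrack: best end state = 0; path = [3, 4, 2, 0]

path = [3, 4, 2, 0]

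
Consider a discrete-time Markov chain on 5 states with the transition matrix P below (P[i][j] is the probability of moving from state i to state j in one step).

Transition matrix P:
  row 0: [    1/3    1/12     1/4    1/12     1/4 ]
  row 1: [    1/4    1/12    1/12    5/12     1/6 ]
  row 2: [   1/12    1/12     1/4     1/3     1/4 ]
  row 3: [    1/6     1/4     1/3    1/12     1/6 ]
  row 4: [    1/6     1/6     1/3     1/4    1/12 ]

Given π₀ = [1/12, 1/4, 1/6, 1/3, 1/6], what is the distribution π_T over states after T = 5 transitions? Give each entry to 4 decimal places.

t=0: π = [0.0833, 0.2500, 0.1667, 0.3333, 0.1667]
t=1: π = [0.1875, 0.1528, 0.2500, 0.2361, 0.1736]
t=2: π = [0.1898, 0.1372, 0.2587, 0.2257, 0.1887]
t=3: π = [0.1882, 0.1367, 0.2617, 0.2252, 0.1883]
t=4: π = [0.1876, 0.1366, 0.2617, 0.2257, 0.1885]
t=5: π = [0.1875, 0.1367, 0.2618, 0.2257, 0.1884]

π = [0.1875, 0.1367, 0.2618, 0.2257, 0.1884]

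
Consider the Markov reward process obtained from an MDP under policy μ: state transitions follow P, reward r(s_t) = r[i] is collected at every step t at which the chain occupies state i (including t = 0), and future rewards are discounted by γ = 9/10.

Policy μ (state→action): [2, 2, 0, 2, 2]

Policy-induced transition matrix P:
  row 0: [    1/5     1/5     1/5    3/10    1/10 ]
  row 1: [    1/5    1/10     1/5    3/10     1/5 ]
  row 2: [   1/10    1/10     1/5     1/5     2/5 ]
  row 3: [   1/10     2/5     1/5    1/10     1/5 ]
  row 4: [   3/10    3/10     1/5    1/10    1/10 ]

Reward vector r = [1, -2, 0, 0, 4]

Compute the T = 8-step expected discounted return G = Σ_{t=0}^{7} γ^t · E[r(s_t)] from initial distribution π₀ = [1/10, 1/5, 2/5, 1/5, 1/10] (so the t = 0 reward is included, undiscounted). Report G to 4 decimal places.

t=0: π = [0.1000, 0.2000, 0.4000, 0.2000, 0.1000], E[r] = 0.1000, γ^t·E[r] = 0.100000, running G = 0.100000
t=1: π = [0.1500, 0.1900, 0.2000, 0.2000, 0.2600], E[r] = 0.8100, γ^t·E[r] = 0.729000, running G = 0.829000
t=2: π = [0.1860, 0.2270, 0.2000, 0.1880, 0.1990], E[r] = 0.5280, γ^t·E[r] = 0.427680, running G = 1.256680
t=3: π = [0.1811, 0.2148, 0.2000, 0.2026, 0.2015], E[r] = 0.5575, γ^t·E[r] = 0.406418, running G = 1.663098
t=4: π = [0.1799, 0.2192, 0.2000, 0.1992, 0.2017], E[r] = 0.5485, γ^t·E[r] = 0.359851, running G = 2.022949
t=5: π = [0.1803, 0.2181, 0.2000, 0.1998, 0.2018], E[r] = 0.5514, γ^t·E[r] = 0.325609, running G = 2.348558
t=6: π = [0.1802, 0.2183, 0.2000, 0.1997, 0.2018], E[r] = 0.5507, γ^t·E[r] = 0.292659, running G = 2.641217
t=7: π = [0.1802, 0.2183, 0.2000, 0.1997, 0.2018], E[r] = 0.5509, γ^t·E[r] = 0.263473, running G = 2.904690

G = 2.9047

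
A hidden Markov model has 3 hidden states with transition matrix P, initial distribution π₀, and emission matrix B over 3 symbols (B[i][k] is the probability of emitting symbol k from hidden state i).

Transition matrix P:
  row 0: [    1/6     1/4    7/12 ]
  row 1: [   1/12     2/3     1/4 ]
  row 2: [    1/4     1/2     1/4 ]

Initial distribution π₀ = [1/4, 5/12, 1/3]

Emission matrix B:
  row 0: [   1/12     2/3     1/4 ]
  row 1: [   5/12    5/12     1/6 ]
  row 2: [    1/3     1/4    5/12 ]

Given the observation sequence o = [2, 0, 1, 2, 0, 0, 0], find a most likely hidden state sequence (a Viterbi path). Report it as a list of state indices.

t=0: δ = [6.250e-02, 6.944e-02, 1.389e-01]  (obs o_0=2)
t=1: δ = [2.894e-03, 2.894e-02, 1.215e-02]  ψ = [2, 2, 0]  (obs o_1=0)
t=2: δ = [2.025e-03, 8.038e-03, 1.808e-03]  ψ = [2, 1, 1]  (obs o_2=1)
t=3: δ = [1.674e-04, 8.931e-04, 8.372e-04]  ψ = [1, 1, 1]  (obs o_3=2)
t=4: δ = [1.744e-05, 2.481e-04, 7.442e-05]  ψ = [2, 1, 1]  (obs o_4=0)
t=5: δ = [1.723e-06, 6.891e-05, 2.067e-05]  ψ = [1, 1, 1]  (obs o_5=0)
t=6: δ = [4.785e-07, 1.914e-05, 5.742e-06]  ψ = [1, 1, 1]  (obs o_6=0)
backtrack: best end state = 1; path = [2, 1, 1, 1, 1, 1, 1]

path = [2, 1, 1, 1, 1, 1, 1]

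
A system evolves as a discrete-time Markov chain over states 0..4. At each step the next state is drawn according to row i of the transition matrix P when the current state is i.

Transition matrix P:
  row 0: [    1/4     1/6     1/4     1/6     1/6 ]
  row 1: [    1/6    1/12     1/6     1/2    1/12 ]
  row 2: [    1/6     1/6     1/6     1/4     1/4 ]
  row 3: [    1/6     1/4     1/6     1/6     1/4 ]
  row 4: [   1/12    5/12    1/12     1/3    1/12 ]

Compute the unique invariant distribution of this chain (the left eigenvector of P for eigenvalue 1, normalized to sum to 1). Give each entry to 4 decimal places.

Balance equations π_j = Σ_i π_i·P[i][j]:
  π_0 = 1/4·π_0 + 1/6·π_1 + 1/6·π_2 + 1/6·π_3 + 1/12·π_4
  π_1 = 1/6·π_0 + 1/12·π_1 + 1/6·π_2 + 1/4·π_3 + 5/12·π_4
  π_2 = 1/4·π_0 + 1/6·π_1 + 1/6·π_2 + 1/6·π_3 + 1/12·π_4
  π_3 = 1/6·π_0 + 1/2·π_1 + 1/4·π_2 + 1/6·π_3 + 1/3·π_4
  normalize: π_0 + π_1 + π_2 + π_3 + π_4 = 1
Solving the linear system gives exactly π = [182/1095, 157/730, 182/1095, 41/146, 188/1095].

π = [0.1662, 0.2151, 0.1662, 0.2808, 0.1717]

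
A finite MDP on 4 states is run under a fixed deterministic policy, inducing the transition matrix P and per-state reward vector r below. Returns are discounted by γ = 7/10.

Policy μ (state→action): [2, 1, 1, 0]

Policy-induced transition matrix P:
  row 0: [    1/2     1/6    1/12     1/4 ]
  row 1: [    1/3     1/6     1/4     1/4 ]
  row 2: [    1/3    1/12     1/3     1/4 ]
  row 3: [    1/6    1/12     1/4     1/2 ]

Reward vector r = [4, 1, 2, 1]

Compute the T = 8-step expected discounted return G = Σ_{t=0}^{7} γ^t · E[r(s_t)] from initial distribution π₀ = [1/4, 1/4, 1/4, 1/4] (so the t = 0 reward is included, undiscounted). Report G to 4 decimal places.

G = 6.7559

t=0: π = [0.2500, 0.2500, 0.2500, 0.2500], E[r] = 2.0000, γ^t·E[r] = 2.000000, running G = 2.000000
t=1: π = [0.3333, 0.1250, 0.2292, 0.3125], E[r] = 2.2292, γ^t·E[r] = 1.560417, running G = 3.560417
t=2: π = [0.3368, 0.1215, 0.2135, 0.3281], E[r] = 2.2240, γ^t·E[r] = 1.089740, running G = 4.650156
t=3: π = [0.3348, 0.1215, 0.2117, 0.3320], E[r] = 2.2160, γ^t·E[r] = 0.760088, running G = 5.410245
t=4: π = [0.3338, 0.1214, 0.2118, 0.3330], E[r] = 2.2132, γ^t·E[r] = 0.531393, running G = 5.941638
t=5: π = [0.3335, 0.1213, 0.2120, 0.3333], E[r] = 2.2124, γ^t·E[r] = 0.371840, running G = 6.313478
t=6: π = [0.3334, 0.1212, 0.2121, 0.3333], E[r] = 2.2122, γ^t·E[r] = 0.260263, running G = 6.573741
t=7: π = [0.3333, 0.1212, 0.2121, 0.3333], E[r] = 2.2121, γ^t·E[r] = 0.182179, running G = 6.755920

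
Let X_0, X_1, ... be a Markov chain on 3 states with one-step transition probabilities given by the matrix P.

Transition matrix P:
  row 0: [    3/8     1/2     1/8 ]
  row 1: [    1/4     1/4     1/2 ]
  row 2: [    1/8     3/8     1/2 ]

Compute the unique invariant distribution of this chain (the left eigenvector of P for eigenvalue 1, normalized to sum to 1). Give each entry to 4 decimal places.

π = [0.2264, 0.3585, 0.4151]

Balance equations π_j = Σ_i π_i·P[i][j]:
  π_0 = 3/8·π_0 + 1/4·π_1 + 1/8·π_2
  π_1 = 1/2·π_0 + 1/4·π_1 + 3/8·π_2
  normalize: π_0 + π_1 + π_2 = 1
Solving the linear system gives exactly π = [12/53, 19/53, 22/53].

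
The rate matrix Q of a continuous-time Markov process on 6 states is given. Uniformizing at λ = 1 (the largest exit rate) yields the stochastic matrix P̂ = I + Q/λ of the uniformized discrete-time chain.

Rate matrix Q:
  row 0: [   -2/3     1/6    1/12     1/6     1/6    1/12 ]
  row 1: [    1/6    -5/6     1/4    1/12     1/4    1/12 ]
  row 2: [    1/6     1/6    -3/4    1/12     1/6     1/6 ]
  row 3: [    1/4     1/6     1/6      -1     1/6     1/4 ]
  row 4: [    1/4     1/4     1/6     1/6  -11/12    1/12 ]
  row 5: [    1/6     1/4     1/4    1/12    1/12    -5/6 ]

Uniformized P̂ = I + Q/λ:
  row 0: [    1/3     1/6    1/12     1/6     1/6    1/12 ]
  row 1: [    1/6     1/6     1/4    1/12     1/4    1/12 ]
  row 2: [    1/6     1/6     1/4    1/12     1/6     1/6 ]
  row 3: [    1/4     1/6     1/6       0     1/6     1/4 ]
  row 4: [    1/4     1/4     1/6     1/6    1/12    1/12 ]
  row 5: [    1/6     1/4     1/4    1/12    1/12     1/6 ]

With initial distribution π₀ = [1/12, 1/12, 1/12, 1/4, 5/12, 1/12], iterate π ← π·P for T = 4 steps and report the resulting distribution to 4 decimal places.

π = [0.2265, 0.1905, 0.1901, 0.1065, 0.1587, 0.1276]

t=0: π = [0.0833, 0.0833, 0.0833, 0.2500, 0.4167, 0.0833]
t=1: π = [0.2361, 0.2083, 0.1806, 0.1042, 0.1319, 0.1389]
t=2: π = [0.2257, 0.1892, 0.1910, 0.1053, 0.1615, 0.1273]
t=3: π = [0.2265, 0.1907, 0.1902, 0.1068, 0.1584, 0.1274]
t=4: π = [0.2265, 0.1905, 0.1901, 0.1065, 0.1587, 0.1276]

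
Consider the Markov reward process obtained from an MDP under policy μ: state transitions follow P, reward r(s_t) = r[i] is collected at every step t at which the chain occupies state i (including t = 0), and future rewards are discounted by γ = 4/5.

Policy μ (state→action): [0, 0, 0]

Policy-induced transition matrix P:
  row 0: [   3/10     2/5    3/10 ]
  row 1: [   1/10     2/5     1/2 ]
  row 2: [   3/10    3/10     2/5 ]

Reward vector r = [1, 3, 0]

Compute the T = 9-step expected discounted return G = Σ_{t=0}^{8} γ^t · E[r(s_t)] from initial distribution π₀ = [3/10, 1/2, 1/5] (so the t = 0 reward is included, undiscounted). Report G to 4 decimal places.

G = 6.1658

t=0: π = [0.3000, 0.5000, 0.2000], E[r] = 1.8000, γ^t·E[r] = 1.800000, running G = 1.800000
t=1: π = [0.2000, 0.3800, 0.4200], E[r] = 1.3400, γ^t·E[r] = 1.072000, running G = 2.872000
t=2: π = [0.2240, 0.3580, 0.4180], E[r] = 1.2980, γ^t·E[r] = 0.830720, running G = 3.702720
t=3: π = [0.2284, 0.3582, 0.4134], E[r] = 1.3030, γ^t·E[r] = 0.667136, running G = 4.369856
t=4: π = [0.2284, 0.3587, 0.4130], E[r] = 1.3043, γ^t·E[r] = 0.534258, running G = 4.904114
t=5: π = [0.2283, 0.3587, 0.4130], E[r] = 1.3044, γ^t·E[r] = 0.427417, running G = 5.331531
t=6: π = [0.2283, 0.3587, 0.4130], E[r] = 1.3044, γ^t·E[r] = 0.341928, running G = 5.673459
t=7: π = [0.2283, 0.3587, 0.4130], E[r] = 1.3043, γ^t·E[r] = 0.273542, running G = 5.947000
t=8: π = [0.2283, 0.3587, 0.4130], E[r] = 1.3043, γ^t·E[r] = 0.218833, running G = 6.165833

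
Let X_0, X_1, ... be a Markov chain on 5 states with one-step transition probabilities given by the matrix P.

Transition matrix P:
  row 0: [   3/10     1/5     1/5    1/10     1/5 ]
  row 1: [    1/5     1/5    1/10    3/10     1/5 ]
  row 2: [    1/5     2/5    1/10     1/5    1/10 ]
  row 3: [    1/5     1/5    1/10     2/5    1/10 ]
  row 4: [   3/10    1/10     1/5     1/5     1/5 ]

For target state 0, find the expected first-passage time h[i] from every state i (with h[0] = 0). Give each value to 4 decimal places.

First-step conditioning: h[0] = 0; for i ≠ 0, h[i] = 1 + Σ_k P[i][k]·h[k].
  h[1] = 1 + 1/5·h[1] + 1/10·h[2] + 3/10·h[3] + 1/5·h[4]
  h[2] = 1 + 2/5·h[1] + 1/10·h[2] + 1/5·h[3] + 1/10·h[4]
  h[3] = 1 + 1/5·h[1] + 1/10·h[2] + 2/5·h[3] + 1/10·h[4]
  h[4] = 1 + 1/10·h[1] + 1/5·h[2] + 1/5·h[3] + 1/5·h[4]
Solving the 4×4 linear system over states ≠ 0 gives exactly h = [0, 4490/969, 1510/323, 4540/969, 4040/969] (h[0] = 0 is the target).

h = [0.0000, 4.6336, 4.6749, 4.6852, 4.1692]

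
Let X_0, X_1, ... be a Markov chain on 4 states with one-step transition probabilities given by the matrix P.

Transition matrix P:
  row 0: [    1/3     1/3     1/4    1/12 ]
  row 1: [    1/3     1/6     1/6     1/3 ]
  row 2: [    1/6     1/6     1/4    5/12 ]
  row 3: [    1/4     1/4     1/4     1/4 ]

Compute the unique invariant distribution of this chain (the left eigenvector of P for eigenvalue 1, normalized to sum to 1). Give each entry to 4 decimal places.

π = [0.2730, 0.2340, 0.2305, 0.2624]

Balance equations π_j = Σ_i π_i·P[i][j]:
  π_0 = 1/3·π_0 + 1/3·π_1 + 1/6·π_2 + 1/4·π_3
  π_1 = 1/3·π_0 + 1/6·π_1 + 1/6·π_2 + 1/4·π_3
  π_2 = 1/4·π_0 + 1/6·π_1 + 1/4·π_2 + 1/4·π_3
  normalize: π_0 + π_1 + π_2 + π_3 = 1
Solving the linear system gives exactly π = [77/282, 11/47, 65/282, 37/141].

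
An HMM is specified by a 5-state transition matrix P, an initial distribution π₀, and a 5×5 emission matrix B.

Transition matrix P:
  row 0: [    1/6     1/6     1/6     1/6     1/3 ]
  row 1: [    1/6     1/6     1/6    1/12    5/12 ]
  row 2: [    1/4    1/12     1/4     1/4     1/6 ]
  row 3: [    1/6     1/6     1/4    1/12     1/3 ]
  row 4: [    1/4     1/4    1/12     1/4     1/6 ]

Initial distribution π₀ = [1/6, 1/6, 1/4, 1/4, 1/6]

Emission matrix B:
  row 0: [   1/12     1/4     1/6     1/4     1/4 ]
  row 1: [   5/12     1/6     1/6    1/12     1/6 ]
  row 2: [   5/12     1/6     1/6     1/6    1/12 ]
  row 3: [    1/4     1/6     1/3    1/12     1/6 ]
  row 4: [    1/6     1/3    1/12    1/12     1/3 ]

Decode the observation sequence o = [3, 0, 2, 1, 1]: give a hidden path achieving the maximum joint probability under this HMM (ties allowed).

path = [2, 2, 3, 4, 0]

t=0: δ = [4.167e-02, 1.389e-02, 4.167e-02, 2.083e-02, 1.389e-02]  (obs o_0=3)
t=1: δ = [8.681e-04, 2.894e-03, 4.340e-03, 2.604e-03, 2.315e-03]  ψ = [2, 0, 2, 2, 0]  (obs o_1=0)
t=2: δ = [1.808e-04, 9.645e-05, 1.808e-04, 3.617e-04, 1.005e-04]  ψ = [2, 4, 2, 2, 1]  (obs o_2=2)
t=3: δ = [1.507e-05, 1.005e-05, 1.507e-05, 7.535e-06, 4.019e-05]  ψ = [3, 3, 3, 2, 3]  (obs o_3=1)
t=4: δ = [2.512e-06, 1.674e-06, 6.279e-07, 1.674e-06, 2.233e-06]  ψ = [4, 4, 2, 4, 4]  (obs o_4=1)
backtrack: best end state = 0; path = [2, 2, 3, 4, 0]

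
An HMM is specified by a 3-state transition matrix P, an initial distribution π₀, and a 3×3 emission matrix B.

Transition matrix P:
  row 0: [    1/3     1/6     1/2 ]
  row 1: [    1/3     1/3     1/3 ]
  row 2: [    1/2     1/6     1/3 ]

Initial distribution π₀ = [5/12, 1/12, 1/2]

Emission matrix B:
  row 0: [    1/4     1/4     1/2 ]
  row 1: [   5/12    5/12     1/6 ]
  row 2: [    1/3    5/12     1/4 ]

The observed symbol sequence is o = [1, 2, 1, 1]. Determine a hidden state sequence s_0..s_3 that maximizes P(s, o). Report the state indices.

path = [2, 0, 2, 2]

t=0: δ = [1.042e-01, 3.472e-02, 2.083e-01]  (obs o_0=1)
t=1: δ = [5.208e-02, 5.787e-03, 1.736e-02]  ψ = [2, 2, 2]  (obs o_1=2)
t=2: δ = [4.340e-03, 3.617e-03, 1.085e-02]  ψ = [0, 0, 0]  (obs o_2=1)
t=3: δ = [1.356e-03, 7.535e-04, 1.507e-03]  ψ = [2, 2, 2]  (obs o_3=1)
backtrack: best end state = 2; path = [2, 0, 2, 2]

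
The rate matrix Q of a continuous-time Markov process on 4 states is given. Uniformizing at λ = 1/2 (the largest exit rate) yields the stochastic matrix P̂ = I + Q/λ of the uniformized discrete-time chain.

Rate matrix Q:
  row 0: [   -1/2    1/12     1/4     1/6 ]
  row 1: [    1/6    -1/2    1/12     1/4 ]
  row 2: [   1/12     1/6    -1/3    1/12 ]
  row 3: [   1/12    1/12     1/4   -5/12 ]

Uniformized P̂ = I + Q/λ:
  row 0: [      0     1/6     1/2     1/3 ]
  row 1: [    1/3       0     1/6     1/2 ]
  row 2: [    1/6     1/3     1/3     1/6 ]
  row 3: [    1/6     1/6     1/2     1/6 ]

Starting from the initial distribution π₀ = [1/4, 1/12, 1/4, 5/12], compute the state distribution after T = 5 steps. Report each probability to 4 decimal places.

t=0: π = [0.2500, 0.0833, 0.2500, 0.4167]
t=1: π = [0.1389, 0.1944, 0.4306, 0.2361]
t=2: π = [0.1759, 0.2060, 0.3634, 0.2546]
t=3: π = [0.1717, 0.1929, 0.3708, 0.2647]
t=4: π = [0.1702, 0.1963, 0.3739, 0.2596]
t=5: π = [0.1710, 0.1963, 0.3722, 0.2605]

π = [0.1710, 0.1963, 0.3722, 0.2605]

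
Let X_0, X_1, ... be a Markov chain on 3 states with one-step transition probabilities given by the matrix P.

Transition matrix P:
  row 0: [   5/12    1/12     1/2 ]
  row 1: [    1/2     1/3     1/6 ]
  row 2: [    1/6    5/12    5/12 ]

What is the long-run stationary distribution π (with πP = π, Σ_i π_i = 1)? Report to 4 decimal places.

π = [0.3459, 0.2782, 0.3759]

Balance equations π_j = Σ_i π_i·P[i][j]:
  π_0 = 5/12·π_0 + 1/2·π_1 + 1/6·π_2
  π_1 = 1/12·π_0 + 1/3·π_1 + 5/12·π_2
  normalize: π_0 + π_1 + π_2 = 1
Solving the linear system gives exactly π = [46/133, 37/133, 50/133].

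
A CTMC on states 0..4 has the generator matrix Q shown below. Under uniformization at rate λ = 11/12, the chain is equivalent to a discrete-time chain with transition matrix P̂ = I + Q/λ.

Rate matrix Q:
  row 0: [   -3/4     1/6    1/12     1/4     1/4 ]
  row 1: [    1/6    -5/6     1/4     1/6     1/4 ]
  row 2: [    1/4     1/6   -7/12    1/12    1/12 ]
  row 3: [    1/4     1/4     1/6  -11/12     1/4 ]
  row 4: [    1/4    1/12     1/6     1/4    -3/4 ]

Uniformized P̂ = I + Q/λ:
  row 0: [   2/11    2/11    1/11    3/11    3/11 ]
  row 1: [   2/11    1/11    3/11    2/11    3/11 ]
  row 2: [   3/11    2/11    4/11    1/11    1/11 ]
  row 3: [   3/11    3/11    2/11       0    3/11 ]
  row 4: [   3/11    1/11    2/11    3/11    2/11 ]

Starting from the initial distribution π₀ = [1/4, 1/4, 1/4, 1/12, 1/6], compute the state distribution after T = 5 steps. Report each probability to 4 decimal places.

π = [0.2364, 0.1631, 0.2141, 0.1721, 0.2143]

t=0: π = [0.2500, 0.2500, 0.2500, 0.0833, 0.1667]
t=1: π = [0.2273, 0.1515, 0.2273, 0.1818, 0.2121]
t=2: π = [0.2383, 0.1653, 0.2163, 0.1680, 0.2121]
t=3: π = [0.2360, 0.1628, 0.2145, 0.1726, 0.2141]
t=4: π = [0.2365, 0.1632, 0.2142, 0.1719, 0.2143]
t=5: π = [0.2364, 0.1631, 0.2141, 0.1721, 0.2143]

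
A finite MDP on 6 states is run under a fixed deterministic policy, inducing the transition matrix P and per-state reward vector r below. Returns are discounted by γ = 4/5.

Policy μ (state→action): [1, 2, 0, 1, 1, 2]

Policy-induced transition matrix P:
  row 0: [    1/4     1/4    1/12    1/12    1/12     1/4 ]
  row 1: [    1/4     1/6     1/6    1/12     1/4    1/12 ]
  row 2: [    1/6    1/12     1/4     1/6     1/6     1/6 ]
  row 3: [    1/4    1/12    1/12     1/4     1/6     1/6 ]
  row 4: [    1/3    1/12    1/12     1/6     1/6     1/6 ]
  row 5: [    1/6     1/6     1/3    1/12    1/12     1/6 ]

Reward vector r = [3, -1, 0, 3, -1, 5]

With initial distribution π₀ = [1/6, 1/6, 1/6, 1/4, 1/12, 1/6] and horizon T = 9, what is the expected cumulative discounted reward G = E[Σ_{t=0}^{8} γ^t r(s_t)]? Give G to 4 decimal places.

G = 7.4000

t=0: π = [0.1667, 0.1667, 0.1667, 0.2500, 0.0833, 0.1667], E[r] = 1.8333, γ^t·E[r] = 1.833333, running G = 1.833333
t=1: π = [0.2292, 0.1389, 0.1667, 0.1458, 0.1528, 0.1667], E[r] = 1.6667, γ^t·E[r] = 1.333333, running G = 3.166667
t=2: π = [0.2350, 0.1470, 0.1644, 0.1343, 0.1453, 0.1742], E[r] = 1.6863, γ^t·E[r] = 1.079259, running G = 4.245926
t=3: π = [0.2339, 0.1493, 0.1665, 0.1315, 0.1448, 0.1740], E[r] = 1.6721, γ^t·E[r] = 0.856123, running G = 5.102049
t=4: π = [0.2337, 0.1493, 0.1670, 0.1312, 0.1451, 0.1737], E[r] = 1.6689, γ^t·E[r] = 0.683580, running G = 5.785630
t=5: π = [0.2337, 0.1492, 0.1670, 0.1312, 0.1452, 0.1737], E[r] = 1.6689, γ^t·E[r] = 0.546862, running G = 6.332492
t=6: π = [0.2337, 0.1492, 0.1670, 0.1312, 0.1451, 0.1737], E[r] = 1.6690, γ^t·E[r] = 0.437507, running G = 6.769999
t=7: π = [0.2337, 0.1492, 0.1670, 0.1312, 0.1451, 0.1737], E[r] = 1.6690, γ^t·E[r] = 0.350007, running G = 7.120006
t=8: π = [0.2337, 0.1492, 0.1670, 0.1312, 0.1451, 0.1737], E[r] = 1.6690, γ^t·E[r] = 0.280005, running G = 7.400011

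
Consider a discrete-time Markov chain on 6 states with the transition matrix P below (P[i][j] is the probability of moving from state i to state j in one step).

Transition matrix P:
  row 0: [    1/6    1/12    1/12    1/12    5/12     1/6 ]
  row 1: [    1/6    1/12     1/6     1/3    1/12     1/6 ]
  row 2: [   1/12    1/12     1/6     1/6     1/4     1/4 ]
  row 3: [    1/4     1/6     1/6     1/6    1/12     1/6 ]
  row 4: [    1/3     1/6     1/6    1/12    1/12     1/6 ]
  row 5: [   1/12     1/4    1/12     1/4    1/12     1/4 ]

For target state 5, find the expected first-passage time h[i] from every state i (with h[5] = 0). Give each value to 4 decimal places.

h = [5.6214, 5.5811, 5.1132, 5.5840, 5.5871, 0.0000]

First-step conditioning: h[5] = 0; for i ≠ 5, h[i] = 1 + Σ_k P[i][k]·h[k].
  h[0] = 1 + 1/6·h[0] + 1/12·h[1] + 1/12·h[2] + 1/12·h[3] + 5/12·h[4]
  h[1] = 1 + 1/6·h[0] + 1/12·h[1] + 1/6·h[2] + 1/3·h[3] + 1/12·h[4]
  h[2] = 1 + 1/12·h[0] + 1/12·h[1] + 1/6·h[2] + 1/6·h[3] + 1/4·h[4]
  h[3] = 1 + 1/4·h[0] + 1/6·h[1] + 1/6·h[2] + 1/6·h[3] + 1/12·h[4]
  h[4] = 1 + 1/3·h[0] + 1/6·h[1] + 1/6·h[2] + 1/12·h[3] + 1/12·h[4]
Solving the 5×5 linear system over states ≠ 5 gives exactly h = [281400/50059, 279384/50059, 255960/50059, 279528/50059, 279684/50059, 0] (h[5] = 0 is the target).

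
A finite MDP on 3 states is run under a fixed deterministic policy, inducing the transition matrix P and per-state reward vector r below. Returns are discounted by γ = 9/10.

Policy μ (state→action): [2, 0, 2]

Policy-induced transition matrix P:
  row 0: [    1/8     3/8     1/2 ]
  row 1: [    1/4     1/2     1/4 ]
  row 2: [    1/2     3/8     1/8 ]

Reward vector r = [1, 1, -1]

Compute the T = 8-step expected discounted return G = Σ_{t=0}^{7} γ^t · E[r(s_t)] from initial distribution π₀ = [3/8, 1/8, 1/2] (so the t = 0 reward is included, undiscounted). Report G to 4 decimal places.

G = 2.0054

t=0: π = [0.3750, 0.1250, 0.5000], E[r] = 0.0000, γ^t·E[r] = 0.000000, running G = 0.000000
t=1: π = [0.3281, 0.3906, 0.2813], E[r] = 0.4375, γ^t·E[r] = 0.393750, running G = 0.393750
t=2: π = [0.2793, 0.4238, 0.2969], E[r] = 0.4063, γ^t·E[r] = 0.329063, running G = 0.722813
t=3: π = [0.2893, 0.4280, 0.2827], E[r] = 0.4346, γ^t·E[r] = 0.316802, running G = 1.039614
t=4: π = [0.2845, 0.4285, 0.2870], E[r] = 0.4260, γ^t·E[r] = 0.279515, running G = 1.319130
t=5: π = [0.2862, 0.4286, 0.2853], E[r] = 0.4295, γ^t·E[r] = 0.253609, running G = 1.572739
t=6: π = [0.2855, 0.4286, 0.2859], E[r] = 0.4282, γ^t·E[r] = 0.227575, running G = 1.800314
t=7: π = [0.2858, 0.4286, 0.2856], E[r] = 0.4287, γ^t·E[r] = 0.205047, running G = 2.005360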